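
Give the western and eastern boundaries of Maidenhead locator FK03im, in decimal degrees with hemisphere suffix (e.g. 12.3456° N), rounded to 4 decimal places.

Field F=5, K=10: +5·20° lon, +10·10° lat → SW at lon -80°, lat 10°.
Square 0, 3: +0·2° lon, +3·1° lat → SW at lon -80°, lat 13°.
Subsquare i=8, m=12: +8·0.0833333° lon, +12·0.0416667° lat → SW at lon -79.3333°, lat 13.5°.
Cell spans 0.0833333° lon × 0.0416667° lat.
west 79.3333° W, east 79.2500° W.

79.3333° W, 79.2500° W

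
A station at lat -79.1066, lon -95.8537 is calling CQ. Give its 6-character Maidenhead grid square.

EB20bv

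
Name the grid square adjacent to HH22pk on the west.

Longitude subsquare p = 15; −1 → 14 = o.
The latitude characters are unchanged.

HH22ok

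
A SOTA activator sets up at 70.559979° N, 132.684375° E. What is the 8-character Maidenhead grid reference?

PQ60in24

Add 180° to longitude and 90° to latitude: 312.68437, 160.55998.
Field (20°×10°, letters A–R): 312.68437/20 → 15 → P, 160.55998/10 → 16 → Q; chars PQ.
Square (2°×1°, digits 0–9): 12.68437/2 → 6, 0.55998/1 → 0; chars 60.
Subsquare (5′×2.5′, letters a–x): 0.68437/0.0833333 → 8 → i, 0.55998/0.0416667 → 13 → n; chars in.
Extended square (30″×15″, digits 0–9): 0.01771/0.00833333 → 2, 0.01831/0.00416667 → 4; chars 24.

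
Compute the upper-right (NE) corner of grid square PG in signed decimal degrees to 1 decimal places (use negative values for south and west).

Field P=15, G=6: +15·20° lon, +6·10° lat → SW at lon 120°, lat -30°.
Cell spans 20° lon × 10° lat. NE corner is SW corner plus one full cell.
latitude -20.0, longitude 140.0.

-20.0, 140.0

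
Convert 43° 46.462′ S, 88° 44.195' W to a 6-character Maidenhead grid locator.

Add 180° to longitude and 90° to latitude: 91.2634, 46.2256.
Field: 91.2634/20 → 4 → E, 46.2256/10 → 4 → E; chars EE.
Square: 11.2634/2 → 5, 6.2256/1 → 6; chars 56.
Subsquare: 1.2634/0.0833333 → 15 → p, 0.2256/0.0416667 → 5 → f; chars pf.

EE56pf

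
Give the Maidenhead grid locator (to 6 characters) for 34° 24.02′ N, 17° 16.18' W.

IM14ij

Offset from 180°W / 90°S: lon 162.7303°, lat 124.4003°.
Field: lon ⌊162.7303/20⌋ = 8 → I; lat ⌊124.4003/10⌋ = 12 → M.
Square: lon ⌊2.7303/2⌋ = 1; lat ⌊4.4003/1⌋ = 4.
Subsquare: lon ⌊0.7303/0.0833333⌋ = 8 → i; lat ⌊0.4003/0.0416667⌋ = 9 → j.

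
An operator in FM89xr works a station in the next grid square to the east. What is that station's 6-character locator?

Longitude subsquare x = 23; +1 → 24, wraps to 0 = a, carry into square.
Longitude square 8; +1 → 9.
The latitude characters are unchanged.

FM99ar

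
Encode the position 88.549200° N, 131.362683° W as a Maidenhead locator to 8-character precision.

Add 180° to longitude and 90° to latitude: 48.63732, 178.54920.
Field (20°×10°, letters A–R): lon ⌊48.63732/20⌋ = 2 → C; lat ⌊178.54920/10⌋ = 17 → R.
Square (2°×1°, digits 0–9): lon ⌊8.63732/2⌋ = 4; lat ⌊8.54920/1⌋ = 8.
Subsquare (5′×2.5′, letters a–x): lon ⌊0.63732/0.0833333⌋ = 7 → h; lat ⌊0.54920/0.0416667⌋ = 13 → n.
Extended square (30″×15″, digits 0–9): lon ⌊0.05398/0.00833333⌋ = 6; lat ⌊0.00753/0.00416667⌋ = 1.

CR48hn61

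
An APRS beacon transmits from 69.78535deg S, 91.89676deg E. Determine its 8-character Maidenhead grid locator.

NC50wf71

Shift to the Maidenhead origin (180°W, 90°S): lon 271.89676, lat 20.21465.
Field (20°×10°, letters A–R): lon ⌊271.89676/20⌋ = 13 → N; lat ⌊20.21465/10⌋ = 2 → C.
Square (2°×1°, digits 0–9): lon ⌊11.89676/2⌋ = 5; lat ⌊0.21465/1⌋ = 0.
Subsquare (5′×2.5′, letters a–x): lon ⌊1.89676/0.0833333⌋ = 22 → w; lat ⌊0.21465/0.0416667⌋ = 5 → f.
Extended square (30″×15″, digits 0–9): lon ⌊0.06343/0.00833333⌋ = 7; lat ⌊0.00632/0.00416667⌋ = 1.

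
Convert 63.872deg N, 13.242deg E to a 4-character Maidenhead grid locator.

JP63

Shift to the Maidenhead origin (180°W, 90°S): lon 193.24, lat 153.87.
Field: lon ⌊193.24/20⌋ = 9 → J; lat ⌊153.87/10⌋ = 15 → P.
Square: lon ⌊13.24/2⌋ = 6; lat ⌊3.87/1⌋ = 3.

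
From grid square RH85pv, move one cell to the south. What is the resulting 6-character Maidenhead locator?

Latitude subsquare v = 21; −1 → 20 = u.
The longitude characters are unchanged.

RH85pu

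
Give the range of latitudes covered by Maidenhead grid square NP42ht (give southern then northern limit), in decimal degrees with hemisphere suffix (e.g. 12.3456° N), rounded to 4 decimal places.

Field N=13, P=15: +13·20° lon, +15·10° lat → SW at lon 80°, lat 60°.
Square 4, 2: +4·2° lon, +2·1° lat → SW at lon 88°, lat 62°.
Subsquare h=7, t=19: +7·0.0833333° lon, +19·0.0416667° lat → SW at lon 88.5833°, lat 62.7917°.
Cell spans 0.0833333° lon × 0.0416667° lat.
south 62.7917° N, north 62.8333° N.

62.7917° N, 62.8333° N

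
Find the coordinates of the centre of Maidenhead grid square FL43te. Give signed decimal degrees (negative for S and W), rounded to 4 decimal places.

23.1875, -70.3750

Field F=5, L=11: +5·20° lon, +11·10° lat → SW at lon -80°, lat 20°.
Square 4, 3: +4·2° lon, +3·1° lat → SW at lon -72°, lat 23°.
Subsquare t=19, e=4: +19·0.0833333° lon, +4·0.0416667° lat → SW at lon -70.4167°, lat 23.1667°.
Cell spans 0.0833333° lon × 0.0416667° lat. Centre is SW corner plus half of each.
latitude 23.1875, longitude -70.3750.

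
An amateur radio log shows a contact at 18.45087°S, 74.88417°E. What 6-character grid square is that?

MH71kn

Shift to the Maidenhead origin (180°W, 90°S): lon 254.8842, lat 71.5491.
Field: lon ⌊254.8842/20⌋ = 12 → M; lat ⌊71.5491/10⌋ = 7 → H.
Square: lon ⌊14.8842/2⌋ = 7; lat ⌊1.5491/1⌋ = 1.
Subsquare: lon ⌊0.8842/0.0833333⌋ = 10 → k; lat ⌊0.5491/0.0416667⌋ = 13 → n.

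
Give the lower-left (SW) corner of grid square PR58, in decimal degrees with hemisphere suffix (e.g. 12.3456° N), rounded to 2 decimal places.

88.00° N, 130.00° E

Field P=15, R=17: +15·20° lon, +17·10° lat → SW at lon 120°, lat 80°.
Square 5, 8: +5·2° lon, +8·1° lat → SW at lon 130°, lat 88°.
latitude 88.00° N, longitude 130.00° E.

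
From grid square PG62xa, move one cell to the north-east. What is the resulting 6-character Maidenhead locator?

Longitude subsquare x = 23; +1 → 24, wraps to 0 = a, carry into square.
Longitude square 6; +1 → 7.
Latitude subsquare a = 0; +1 → 1 = b.

PG72ab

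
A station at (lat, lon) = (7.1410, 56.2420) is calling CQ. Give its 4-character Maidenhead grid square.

LJ87

Shift to the Maidenhead origin (180°W, 90°S): lon 236.24, lat 97.14.
Field: 236.24/20 → 11 → L, 97.14/10 → 9 → J; chars LJ.
Square: 16.24/2 → 8, 7.14/1 → 7; chars 87.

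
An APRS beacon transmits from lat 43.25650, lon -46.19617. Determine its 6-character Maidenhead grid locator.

GN63vg

Offset from 180°W / 90°S: lon 133.8038°, lat 133.2565°.
Field: lon ⌊133.8038/20⌋ = 6 → G; lat ⌊133.2565/10⌋ = 13 → N.
Square: lon ⌊13.8038/2⌋ = 6; lat ⌊3.2565/1⌋ = 3.
Subsquare: lon ⌊1.8038/0.0833333⌋ = 21 → v; lat ⌊0.2565/0.0416667⌋ = 6 → g.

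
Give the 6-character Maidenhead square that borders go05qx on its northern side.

GO06qa

Latitude subsquare x = 23; +1 → 24, wraps to 0 = a, carry into square.
Latitude square 5; +1 → 6.
The longitude characters are unchanged.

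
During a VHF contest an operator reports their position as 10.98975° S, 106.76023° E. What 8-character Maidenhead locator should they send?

Offset from 180°W / 90°S: lon 286.76023°, lat 79.01025°.
Field: lon ⌊286.76023/20⌋ = 14 → O; lat ⌊79.01025/10⌋ = 7 → H.
Square: lon ⌊6.76023/2⌋ = 3; lat ⌊9.01025/1⌋ = 9.
Subsquare: lon ⌊0.76023/0.0833333⌋ = 9 → j; lat ⌊0.01025/0.0416667⌋ = 0 → a.
Extended square: lon ⌊0.01023/0.00833333⌋ = 1; lat ⌊0.01025/0.00416667⌋ = 2.

OH39ja12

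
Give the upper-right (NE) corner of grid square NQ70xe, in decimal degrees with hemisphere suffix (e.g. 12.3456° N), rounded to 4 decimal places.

70.2083° N, 96.0000° E

Field N=13, Q=16: +13·20° lon, +16·10° lat → SW at lon 80°, lat 70°.
Square 7, 0: +7·2° lon, +0·1° lat → SW at lon 94°, lat 70°.
Subsquare x=23, e=4: +23·0.0833333° lon, +4·0.0416667° lat → SW at lon 95.9167°, lat 70.1667°.
Cell spans 0.0833333° lon × 0.0416667° lat. NE corner is SW corner plus one full cell.
latitude 70.2083° N, longitude 96.0000° E.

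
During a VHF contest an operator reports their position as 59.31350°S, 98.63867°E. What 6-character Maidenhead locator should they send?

Shift to the Maidenhead origin (180°W, 90°S): lon 278.6387, lat 30.6865.
Field: 278.6387/20 → 13 → N, 30.6865/10 → 3 → D; chars ND.
Square: 18.6387/2 → 9, 0.6865/1 → 0; chars 90.
Subsquare: 0.6387/0.0833333 → 7 → h, 0.6865/0.0416667 → 16 → q; chars hq.

ND90hq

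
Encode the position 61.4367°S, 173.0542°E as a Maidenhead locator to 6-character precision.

Shift to the Maidenhead origin (180°W, 90°S): lon 353.0542, lat 28.5633.
Field: lon ⌊353.0542/20⌋ = 17 → R; lat ⌊28.5633/10⌋ = 2 → C.
Square: lon ⌊13.0542/2⌋ = 6; lat ⌊8.5633/1⌋ = 8.
Subsquare: lon ⌊1.0542/0.0833333⌋ = 12 → m; lat ⌊0.5633/0.0416667⌋ = 13 → n.

RC68mn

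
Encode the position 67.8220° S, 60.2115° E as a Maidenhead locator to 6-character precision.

Add 180° to longitude and 90° to latitude: 240.2115, 22.1780.
Field: 240.2115/20 → 12 → M, 22.1780/10 → 2 → C; chars MC.
Square: 0.2115/2 → 0, 2.1780/1 → 2; chars 02.
Subsquare: 0.2115/0.0833333 → 2 → c, 0.1780/0.0416667 → 4 → e; chars ce.

MC02ce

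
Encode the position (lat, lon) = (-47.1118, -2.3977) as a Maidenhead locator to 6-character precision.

Offset from 180°W / 90°S: lon 177.6023°, lat 42.8882°.
Field: 177.6023/20 → 8 → I, 42.8882/10 → 4 → E; chars IE.
Square: 17.6023/2 → 8, 2.8882/1 → 2; chars 82.
Subsquare: 1.6023/0.0833333 → 19 → t, 0.8882/0.0416667 → 21 → v; chars tv.

IE82tv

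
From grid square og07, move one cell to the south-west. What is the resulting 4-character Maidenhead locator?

Longitude square 0; −1 → -1, wraps to 9, carry into field.
Longitude field O = 14; −1 → 13 = N.
Latitude square 7; −1 → 6.

NG96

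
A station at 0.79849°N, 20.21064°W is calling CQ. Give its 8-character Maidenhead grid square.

Add 180° to longitude and 90° to latitude: 159.78936, 90.79849.
Field (20°×10°, letters A–R): 159.78936/20 → 7 → H, 90.79849/10 → 9 → J; chars HJ.
Square (2°×1°, digits 0–9): 19.78936/2 → 9, 0.79849/1 → 0; chars 90.
Subsquare (5′×2.5′, letters a–x): 1.78936/0.0833333 → 21 → v, 0.79849/0.0416667 → 19 → t; chars vt.
Extended square (30″×15″, digits 0–9): 0.03936/0.00833333 → 4, 0.00682/0.00416667 → 1; chars 41.

HJ90vt41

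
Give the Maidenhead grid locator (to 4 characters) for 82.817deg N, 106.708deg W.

DR62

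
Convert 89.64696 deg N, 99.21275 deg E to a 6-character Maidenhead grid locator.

Add 180° to longitude and 90° to latitude: 279.2128, 179.6470.
Field: lon ⌊279.2128/20⌋ = 13 → N; lat ⌊179.6470/10⌋ = 17 → R.
Square: lon ⌊19.2128/2⌋ = 9; lat ⌊9.6470/1⌋ = 9.
Subsquare: lon ⌊1.2128/0.0833333⌋ = 14 → o; lat ⌊0.6470/0.0416667⌋ = 15 → p.

NR99op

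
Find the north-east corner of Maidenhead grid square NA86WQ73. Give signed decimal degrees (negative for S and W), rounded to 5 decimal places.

-83.31667, 97.90000

Field N=13, A=0: +13·20° lon, +0·10° lat → SW at lon 80°, lat -90°.
Square 8, 6: +8·2° lon, +6·1° lat → SW at lon 96°, lat -84°.
Subsquare w=22, q=16: +22·0.0833333° lon, +16·0.0416667° lat → SW at lon 97.8333°, lat -83.3333°.
Extended square 7, 3: +7·0.00833333° lon, +3·0.00416667° lat → SW at lon 97.8917°, lat -83.3208°.
Cell spans 0.00833333° lon × 0.00416667° lat. NE corner is SW corner plus one full cell.
latitude -83.31667, longitude 97.90000.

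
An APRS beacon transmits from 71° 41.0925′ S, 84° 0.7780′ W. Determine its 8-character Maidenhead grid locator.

EB78xh85

Shift to the Maidenhead origin (180°W, 90°S): lon 95.98703, lat 18.31512.
Field (20°×10°, letters A–R): lon ⌊95.98703/20⌋ = 4 → E; lat ⌊18.31512/10⌋ = 1 → B.
Square (2°×1°, digits 0–9): lon ⌊15.98703/2⌋ = 7; lat ⌊8.31512/1⌋ = 8.
Subsquare (5′×2.5′, letters a–x): lon ⌊1.98703/0.0833333⌋ = 23 → x; lat ⌊0.31512/0.0416667⌋ = 7 → h.
Extended square (30″×15″, digits 0–9): lon ⌊0.07037/0.00833333⌋ = 8; lat ⌊0.02346/0.00416667⌋ = 5.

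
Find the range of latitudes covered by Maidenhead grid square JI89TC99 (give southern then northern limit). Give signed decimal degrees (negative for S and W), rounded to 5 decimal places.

-0.87917, -0.87500

Field J=9, I=8: +9·20° lon, +8·10° lat → SW at lon 0°, lat -10°.
Square 8, 9: +8·2° lon, +9·1° lat → SW at lon 16°, lat -1°.
Subsquare t=19, c=2: +19·0.0833333° lon, +2·0.0416667° lat → SW at lon 17.5833°, lat -0.916667°.
Extended square 9, 9: +9·0.00833333° lon, +9·0.00416667° lat → SW at lon 17.6583°, lat -0.879167°.
Cell spans 0.00833333° lon × 0.00416667° lat.
south -0.87917, north -0.87500.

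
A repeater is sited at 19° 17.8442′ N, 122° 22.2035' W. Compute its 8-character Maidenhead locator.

CK89th51

Offset from 180°W / 90°S: lon 57.62994°, lat 109.29740°.
Field (20°×10°, letters A–R): 57.62994/20 → 2 → C, 109.29740/10 → 10 → K; chars CK.
Square (2°×1°, digits 0–9): 17.62994/2 → 8, 9.29740/1 → 9; chars 89.
Subsquare (5′×2.5′, letters a–x): 1.62994/0.0833333 → 19 → t, 0.29740/0.0416667 → 7 → h; chars th.
Extended square (30″×15″, digits 0–9): 0.04661/0.00833333 → 5, 0.00574/0.00416667 → 1; chars 51.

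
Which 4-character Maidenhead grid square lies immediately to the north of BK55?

BK56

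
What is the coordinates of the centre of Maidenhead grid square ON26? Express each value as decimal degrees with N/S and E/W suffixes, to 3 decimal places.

46.500° N, 105.000° E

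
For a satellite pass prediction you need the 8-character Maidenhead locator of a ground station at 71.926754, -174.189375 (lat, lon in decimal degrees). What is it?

Shift to the Maidenhead origin (180°W, 90°S): lon 5.81062, lat 161.92675.
Field: lon ⌊5.81062/20⌋ = 0 → A; lat ⌊161.92675/10⌋ = 16 → Q.
Square: lon ⌊5.81062/2⌋ = 2; lat ⌊1.92675/1⌋ = 1.
Subsquare: lon ⌊1.81062/0.0833333⌋ = 21 → v; lat ⌊0.92675/0.0416667⌋ = 22 → w.
Extended square: lon ⌊0.06062/0.00833333⌋ = 7; lat ⌊0.01009/0.00416667⌋ = 2.

AQ21vw72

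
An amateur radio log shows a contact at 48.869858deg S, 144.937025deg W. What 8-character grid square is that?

BE71md71

Offset from 180°W / 90°S: lon 35.06297°, lat 41.13014°.
Field: 35.06297/20 → 1 → B, 41.13014/10 → 4 → E; chars BE.
Square: 15.06297/2 → 7, 1.13014/1 → 1; chars 71.
Subsquare: 1.06297/0.0833333 → 12 → m, 0.13014/0.0416667 → 3 → d; chars md.
Extended square: 0.06297/0.00833333 → 7, 0.00514/0.00416667 → 1; chars 71.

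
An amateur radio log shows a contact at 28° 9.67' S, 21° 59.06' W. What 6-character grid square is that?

HG91au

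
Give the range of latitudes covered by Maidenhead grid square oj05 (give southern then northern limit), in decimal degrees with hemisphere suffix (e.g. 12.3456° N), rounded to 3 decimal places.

5.000° N, 6.000° N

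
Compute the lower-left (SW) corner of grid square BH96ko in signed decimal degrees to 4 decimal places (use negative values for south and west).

Field B=1, H=7: +1·20° lon, +7·10° lat → SW at lon -160°, lat -20°.
Square 9, 6: +9·2° lon, +6·1° lat → SW at lon -142°, lat -14°.
Subsquare k=10, o=14: +10·0.0833333° lon, +14·0.0416667° lat → SW at lon -141.167°, lat -13.4167°.
latitude -13.4167, longitude -141.1667.

-13.4167, -141.1667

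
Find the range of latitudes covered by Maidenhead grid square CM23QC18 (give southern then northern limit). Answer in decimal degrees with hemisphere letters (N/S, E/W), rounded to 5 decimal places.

33.11667° N, 33.12083° N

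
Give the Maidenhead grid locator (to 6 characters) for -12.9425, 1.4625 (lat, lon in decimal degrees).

JH07rb

Offset from 180°W / 90°S: lon 181.4625°, lat 77.0575°.
Field: lon ⌊181.4625/20⌋ = 9 → J; lat ⌊77.0575/10⌋ = 7 → H.
Square: lon ⌊1.4625/2⌋ = 0; lat ⌊7.0575/1⌋ = 7.
Subsquare: lon ⌊1.4625/0.0833333⌋ = 17 → r; lat ⌊0.0575/0.0416667⌋ = 1 → b.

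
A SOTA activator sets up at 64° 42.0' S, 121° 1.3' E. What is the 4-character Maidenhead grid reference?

PC05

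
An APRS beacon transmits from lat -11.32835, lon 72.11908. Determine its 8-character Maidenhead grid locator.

MH68bq41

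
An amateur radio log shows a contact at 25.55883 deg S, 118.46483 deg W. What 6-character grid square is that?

DG04sk

Add 180° to longitude and 90° to latitude: 61.5352, 64.4412.
Field: lon ⌊61.5352/20⌋ = 3 → D; lat ⌊64.4412/10⌋ = 6 → G.
Square: lon ⌊1.5352/2⌋ = 0; lat ⌊4.4412/1⌋ = 4.
Subsquare: lon ⌊1.5352/0.0833333⌋ = 18 → s; lat ⌊0.4412/0.0416667⌋ = 10 → k.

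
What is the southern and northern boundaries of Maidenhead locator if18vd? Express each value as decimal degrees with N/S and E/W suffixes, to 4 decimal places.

Field I=8, F=5: +8·20° lon, +5·10° lat → SW at lon -20°, lat -40°.
Square 1, 8: +1·2° lon, +8·1° lat → SW at lon -18°, lat -32°.
Subsquare v=21, d=3: +21·0.0833333° lon, +3·0.0416667° lat → SW at lon -16.25°, lat -31.875°.
Cell spans 0.0833333° lon × 0.0416667° lat.
south 31.8750° S, north 31.8333° S.

31.8750° S, 31.8333° S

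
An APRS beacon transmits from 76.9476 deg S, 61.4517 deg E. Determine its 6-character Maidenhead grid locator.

Add 180° to longitude and 90° to latitude: 241.4517, 13.0524.
Field: lon ⌊241.4517/20⌋ = 12 → M; lat ⌊13.0524/10⌋ = 1 → B.
Square: lon ⌊1.4517/2⌋ = 0; lat ⌊3.0524/1⌋ = 3.
Subsquare: lon ⌊1.4517/0.0833333⌋ = 17 → r; lat ⌊0.0524/0.0416667⌋ = 1 → b.

MB03rb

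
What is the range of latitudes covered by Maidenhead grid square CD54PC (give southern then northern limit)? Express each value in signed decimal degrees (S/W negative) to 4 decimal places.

-55.9167, -55.8750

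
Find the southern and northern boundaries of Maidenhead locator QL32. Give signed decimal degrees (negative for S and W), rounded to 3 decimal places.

22.000, 23.000

Field Q=16, L=11: +16·20° lon, +11·10° lat → SW at lon 140°, lat 20°.
Square 3, 2: +3·2° lon, +2·1° lat → SW at lon 146°, lat 22°.
Cell spans 2° lon × 1° lat.
south 22.000, north 23.000.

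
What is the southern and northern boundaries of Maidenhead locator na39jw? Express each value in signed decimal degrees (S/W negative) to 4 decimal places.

-80.0833, -80.0417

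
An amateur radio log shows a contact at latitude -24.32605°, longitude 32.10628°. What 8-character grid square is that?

Offset from 180°W / 90°S: lon 212.10628°, lat 65.67395°.
Field: lon ⌊212.10628/20⌋ = 10 → K; lat ⌊65.67395/10⌋ = 6 → G.
Square: lon ⌊12.10628/2⌋ = 6; lat ⌊5.67395/1⌋ = 5.
Subsquare: lon ⌊0.10628/0.0833333⌋ = 1 → b; lat ⌊0.67395/0.0416667⌋ = 16 → q.
Extended square: lon ⌊0.02295/0.00833333⌋ = 2; lat ⌊0.00728/0.00416667⌋ = 1.

KG65bq21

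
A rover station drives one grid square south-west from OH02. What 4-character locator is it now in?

Longitude square 0; −1 → -1, wraps to 9, carry into field.
Longitude field O = 14; −1 → 13 = N.
Latitude square 2; −1 → 1.

NH91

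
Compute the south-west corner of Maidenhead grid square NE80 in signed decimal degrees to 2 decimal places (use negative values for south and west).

Field N=13, E=4: +13·20° lon, +4·10° lat → SW at lon 80°, lat -50°.
Square 8, 0: +8·2° lon, +0·1° lat → SW at lon 96°, lat -50°.
latitude -50.00, longitude 96.00.

-50.00, 96.00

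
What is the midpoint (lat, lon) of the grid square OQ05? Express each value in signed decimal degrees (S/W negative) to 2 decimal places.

Field O=14, Q=16: +14·20° lon, +16·10° lat → SW at lon 100°, lat 70°.
Square 0, 5: +0·2° lon, +5·1° lat → SW at lon 100°, lat 75°.
Cell spans 2° lon × 1° lat. Centre is SW corner plus half of each.
latitude 75.50, longitude 101.00.

75.50, 101.00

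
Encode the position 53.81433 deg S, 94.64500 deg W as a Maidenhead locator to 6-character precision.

Offset from 180°W / 90°S: lon 85.3550°, lat 36.1857°.
Field (20°×10°, letters A–R): lon ⌊85.3550/20⌋ = 4 → E; lat ⌊36.1857/10⌋ = 3 → D.
Square (2°×1°, digits 0–9): lon ⌊5.3550/2⌋ = 2; lat ⌊6.1857/1⌋ = 6.
Subsquare (5′×2.5′, letters a–x): lon ⌊1.3550/0.0833333⌋ = 16 → q; lat ⌊0.1857/0.0416667⌋ = 4 → e.

ED26qe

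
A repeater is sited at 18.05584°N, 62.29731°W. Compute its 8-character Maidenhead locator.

FK88ub43

Offset from 180°W / 90°S: lon 117.70269°, lat 108.05584°.
Field (20°×10°, letters A–R): 117.70269/20 → 5 → F, 108.05584/10 → 10 → K; chars FK.
Square (2°×1°, digits 0–9): 17.70269/2 → 8, 8.05584/1 → 8; chars 88.
Subsquare (5′×2.5′, letters a–x): 1.70269/0.0833333 → 20 → u, 0.05584/0.0416667 → 1 → b; chars ub.
Extended square (30″×15″, digits 0–9): 0.03602/0.00833333 → 4, 0.01417/0.00416667 → 3; chars 43.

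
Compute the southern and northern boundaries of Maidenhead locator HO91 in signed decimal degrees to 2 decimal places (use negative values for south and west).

51.00, 52.00

Field H=7, O=14: +7·20° lon, +14·10° lat → SW at lon -40°, lat 50°.
Square 9, 1: +9·2° lon, +1·1° lat → SW at lon -22°, lat 51°.
Cell spans 2° lon × 1° lat.
south 51.00, north 52.00.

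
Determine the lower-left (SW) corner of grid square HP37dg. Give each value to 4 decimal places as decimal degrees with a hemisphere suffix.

67.2500° N, 33.7500° W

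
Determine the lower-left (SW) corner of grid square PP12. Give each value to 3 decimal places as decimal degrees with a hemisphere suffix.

Field P=15, P=15: +15·20° lon, +15·10° lat → SW at lon 120°, lat 60°.
Square 1, 2: +1·2° lon, +2·1° lat → SW at lon 122°, lat 62°.
latitude 62.000° N, longitude 122.000° E.

62.000° N, 122.000° E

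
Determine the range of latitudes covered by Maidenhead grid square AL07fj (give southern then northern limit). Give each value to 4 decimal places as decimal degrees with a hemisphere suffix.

27.3750° N, 27.4167° N

Field A=0, L=11: +0·20° lon, +11·10° lat → SW at lon -180°, lat 20°.
Square 0, 7: +0·2° lon, +7·1° lat → SW at lon -180°, lat 27°.
Subsquare f=5, j=9: +5·0.0833333° lon, +9·0.0416667° lat → SW at lon -179.583°, lat 27.375°.
Cell spans 0.0833333° lon × 0.0416667° lat.
south 27.3750° N, north 27.4167° N.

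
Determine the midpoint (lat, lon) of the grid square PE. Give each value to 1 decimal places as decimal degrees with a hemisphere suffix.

45.0° S, 130.0° E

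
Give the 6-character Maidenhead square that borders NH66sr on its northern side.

Latitude subsquare r = 17; +1 → 18 = s.
The longitude characters are unchanged.

NH66ss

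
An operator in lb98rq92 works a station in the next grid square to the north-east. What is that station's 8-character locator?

LB98sq03

Longitude extended square 9; +1 → 10, wraps to 0, carry into subsquare.
Longitude subsquare r = 17; +1 → 18 = s.
Latitude extended square 2; +1 → 3.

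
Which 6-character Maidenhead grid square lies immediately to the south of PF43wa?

Latitude subsquare a = 0; −1 → -1, wraps to 23 = x, carry into square.
Latitude square 3; −1 → 2.
The longitude characters are unchanged.

PF42wx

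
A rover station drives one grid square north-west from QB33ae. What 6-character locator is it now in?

QB23xf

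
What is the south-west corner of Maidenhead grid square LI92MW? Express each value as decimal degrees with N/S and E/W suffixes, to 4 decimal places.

Field L=11, I=8: +11·20° lon, +8·10° lat → SW at lon 40°, lat -10°.
Square 9, 2: +9·2° lon, +2·1° lat → SW at lon 58°, lat -8°.
Subsquare m=12, w=22: +12·0.0833333° lon, +22·0.0416667° lat → SW at lon 59°, lat -7.08333°.
latitude 7.0833° S, longitude 59.0000° E.

7.0833° S, 59.0000° E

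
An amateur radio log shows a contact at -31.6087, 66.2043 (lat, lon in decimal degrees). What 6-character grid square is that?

MF38cj

Offset from 180°W / 90°S: lon 246.2043°, lat 58.3913°.
Field (20°×10°, letters A–R): lon ⌊246.2043/20⌋ = 12 → M; lat ⌊58.3913/10⌋ = 5 → F.
Square (2°×1°, digits 0–9): lon ⌊6.2043/2⌋ = 3; lat ⌊8.3913/1⌋ = 8.
Subsquare (5′×2.5′, letters a–x): lon ⌊0.2043/0.0833333⌋ = 2 → c; lat ⌊0.3913/0.0416667⌋ = 9 → j.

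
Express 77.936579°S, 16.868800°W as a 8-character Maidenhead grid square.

IB12nb55

Shift to the Maidenhead origin (180°W, 90°S): lon 163.13120, lat 12.06342.
Field: 163.13120/20 → 8 → I, 12.06342/10 → 1 → B; chars IB.
Square: 3.13120/2 → 1, 2.06342/1 → 2; chars 12.
Subsquare: 1.13120/0.0833333 → 13 → n, 0.06342/0.0416667 → 1 → b; chars nb.
Extended square: 0.04787/0.00833333 → 5, 0.02175/0.00416667 → 5; chars 55.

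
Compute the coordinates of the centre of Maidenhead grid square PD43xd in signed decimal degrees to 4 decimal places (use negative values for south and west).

Field P=15, D=3: +15·20° lon, +3·10° lat → SW at lon 120°, lat -60°.
Square 4, 3: +4·2° lon, +3·1° lat → SW at lon 128°, lat -57°.
Subsquare x=23, d=3: +23·0.0833333° lon, +3·0.0416667° lat → SW at lon 129.917°, lat -56.875°.
Cell spans 0.0833333° lon × 0.0416667° lat. Centre is SW corner plus half of each.
latitude -56.8542, longitude 129.9583.

-56.8542, 129.9583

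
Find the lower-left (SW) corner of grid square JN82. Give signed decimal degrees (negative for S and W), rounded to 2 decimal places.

Field J=9, N=13: +9·20° lon, +13·10° lat → SW at lon 0°, lat 40°.
Square 8, 2: +8·2° lon, +2·1° lat → SW at lon 16°, lat 42°.
latitude 42.00, longitude 16.00.

42.00, 16.00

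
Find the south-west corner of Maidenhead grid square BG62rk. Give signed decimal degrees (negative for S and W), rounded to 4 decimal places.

-27.5833, -146.5833

Field B=1, G=6: +1·20° lon, +6·10° lat → SW at lon -160°, lat -30°.
Square 6, 2: +6·2° lon, +2·1° lat → SW at lon -148°, lat -28°.
Subsquare r=17, k=10: +17·0.0833333° lon, +10·0.0416667° lat → SW at lon -146.583°, lat -27.5833°.
latitude -27.5833, longitude -146.5833.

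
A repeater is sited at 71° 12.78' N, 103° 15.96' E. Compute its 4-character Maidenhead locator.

OQ11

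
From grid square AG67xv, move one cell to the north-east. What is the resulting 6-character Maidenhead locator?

AG77aw

Longitude subsquare x = 23; +1 → 24, wraps to 0 = a, carry into square.
Longitude square 6; +1 → 7.
Latitude subsquare v = 21; +1 → 22 = w.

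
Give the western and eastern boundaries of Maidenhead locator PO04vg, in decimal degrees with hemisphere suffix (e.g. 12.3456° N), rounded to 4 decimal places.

121.7500° E, 121.8333° E

Field P=15, O=14: +15·20° lon, +14·10° lat → SW at lon 120°, lat 50°.
Square 0, 4: +0·2° lon, +4·1° lat → SW at lon 120°, lat 54°.
Subsquare v=21, g=6: +21·0.0833333° lon, +6·0.0416667° lat → SW at lon 121.75°, lat 54.25°.
Cell spans 0.0833333° lon × 0.0416667° lat.
west 121.7500° E, east 121.8333° E.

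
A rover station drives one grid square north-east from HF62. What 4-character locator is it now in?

HF73

Longitude square 6; +1 → 7.
Latitude square 2; +1 → 3.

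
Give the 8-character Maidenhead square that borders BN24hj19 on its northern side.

Latitude extended square 9; +1 → 10, wraps to 0, carry into subsquare.
Latitude subsquare j = 9; +1 → 10 = k.
The longitude characters are unchanged.

BN24hk10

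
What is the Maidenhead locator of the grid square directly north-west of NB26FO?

NB26ep

Longitude subsquare f = 5; −1 → 4 = e.
Latitude subsquare o = 14; +1 → 15 = p.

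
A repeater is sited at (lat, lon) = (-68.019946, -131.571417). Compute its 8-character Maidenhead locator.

CC41fx15

Offset from 180°W / 90°S: lon 48.42858°, lat 21.98005°.
Field: 48.42858/20 → 2 → C, 21.98005/10 → 2 → C; chars CC.
Square: 8.42858/2 → 4, 1.98005/1 → 1; chars 41.
Subsquare: 0.42858/0.0833333 → 5 → f, 0.98005/0.0416667 → 23 → x; chars fx.
Extended square: 0.01192/0.00833333 → 1, 0.02172/0.00416667 → 5; chars 15.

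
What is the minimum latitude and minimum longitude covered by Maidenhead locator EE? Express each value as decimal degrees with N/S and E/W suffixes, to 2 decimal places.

Field E=4, E=4: +4·20° lon, +4·10° lat → SW at lon -100°, lat -50°.
latitude 50.00° S, longitude 100.00° W.

50.00° S, 100.00° W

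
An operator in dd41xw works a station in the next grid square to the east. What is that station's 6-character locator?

DD51aw

Longitude subsquare x = 23; +1 → 24, wraps to 0 = a, carry into square.
Longitude square 4; +1 → 5.
The latitude characters are unchanged.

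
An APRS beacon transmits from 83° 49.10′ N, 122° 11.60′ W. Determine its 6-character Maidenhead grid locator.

CR83vt

Shift to the Maidenhead origin (180°W, 90°S): lon 57.8067, lat 173.8183.
Field: lon ⌊57.8067/20⌋ = 2 → C; lat ⌊173.8183/10⌋ = 17 → R.
Square: lon ⌊17.8067/2⌋ = 8; lat ⌊3.8183/1⌋ = 3.
Subsquare: lon ⌊1.8067/0.0833333⌋ = 21 → v; lat ⌊0.8183/0.0416667⌋ = 19 → t.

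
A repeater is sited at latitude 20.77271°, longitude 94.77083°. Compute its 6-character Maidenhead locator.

NL70js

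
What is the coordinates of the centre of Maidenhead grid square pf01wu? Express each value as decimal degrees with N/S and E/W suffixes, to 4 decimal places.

Field P=15, F=5: +15·20° lon, +5·10° lat → SW at lon 120°, lat -40°.
Square 0, 1: +0·2° lon, +1·1° lat → SW at lon 120°, lat -39°.
Subsquare w=22, u=20: +22·0.0833333° lon, +20·0.0416667° lat → SW at lon 121.833°, lat -38.1667°.
Cell spans 0.0833333° lon × 0.0416667° lat. Centre is SW corner plus half of each.
latitude 38.1458° S, longitude 121.8750° E.

38.1458° S, 121.8750° E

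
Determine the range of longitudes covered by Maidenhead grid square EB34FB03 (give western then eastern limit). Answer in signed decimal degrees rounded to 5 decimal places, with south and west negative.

Field E=4, B=1: +4·20° lon, +1·10° lat → SW at lon -100°, lat -80°.
Square 3, 4: +3·2° lon, +4·1° lat → SW at lon -94°, lat -76°.
Subsquare f=5, b=1: +5·0.0833333° lon, +1·0.0416667° lat → SW at lon -93.5833°, lat -75.9583°.
Extended square 0, 3: +0·0.00833333° lon, +3·0.00416667° lat → SW at lon -93.5833°, lat -75.9458°.
Cell spans 0.00833333° lon × 0.00416667° lat.
west -93.58333, east -93.57500.

-93.58333, -93.57500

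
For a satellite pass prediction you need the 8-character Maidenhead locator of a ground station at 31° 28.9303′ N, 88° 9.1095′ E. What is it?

Add 180° to longitude and 90° to latitude: 268.15183, 121.48217.
Field: lon ⌊268.15183/20⌋ = 13 → N; lat ⌊121.48217/10⌋ = 12 → M.
Square: lon ⌊8.15183/2⌋ = 4; lat ⌊1.48217/1⌋ = 1.
Subsquare: lon ⌊0.15183/0.0833333⌋ = 1 → b; lat ⌊0.48217/0.0416667⌋ = 11 → l.
Extended square: lon ⌊0.06849/0.00833333⌋ = 8; lat ⌊0.02384/0.00416667⌋ = 5.

NM41bl85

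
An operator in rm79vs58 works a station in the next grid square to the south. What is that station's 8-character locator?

RM79vs57

Latitude extended square 8; −1 → 7.
The longitude characters are unchanged.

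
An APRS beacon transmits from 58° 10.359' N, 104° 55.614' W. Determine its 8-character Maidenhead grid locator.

DO78me81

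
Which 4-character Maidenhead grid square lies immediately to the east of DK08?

DK18

Longitude square 0; +1 → 1.
The latitude characters are unchanged.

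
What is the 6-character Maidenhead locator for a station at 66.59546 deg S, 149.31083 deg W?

Shift to the Maidenhead origin (180°W, 90°S): lon 30.6892, lat 23.4045.
Field (20°×10°, letters A–R): lon ⌊30.6892/20⌋ = 1 → B; lat ⌊23.4045/10⌋ = 2 → C.
Square (2°×1°, digits 0–9): lon ⌊10.6892/2⌋ = 5; lat ⌊3.4045/1⌋ = 3.
Subsquare (5′×2.5′, letters a–x): lon ⌊0.6892/0.0833333⌋ = 8 → i; lat ⌊0.4045/0.0416667⌋ = 9 → j.

BC53ij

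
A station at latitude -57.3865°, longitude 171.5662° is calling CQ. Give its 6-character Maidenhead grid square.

RD52so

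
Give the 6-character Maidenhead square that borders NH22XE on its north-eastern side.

Longitude subsquare x = 23; +1 → 24, wraps to 0 = a, carry into square.
Longitude square 2; +1 → 3.
Latitude subsquare e = 4; +1 → 5 = f.

NH32af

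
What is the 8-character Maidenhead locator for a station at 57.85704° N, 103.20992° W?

Shift to the Maidenhead origin (180°W, 90°S): lon 76.79008, lat 147.85704.
Field (20°×10°, letters A–R): lon ⌊76.79008/20⌋ = 3 → D; lat ⌊147.85704/10⌋ = 14 → O.
Square (2°×1°, digits 0–9): lon ⌊16.79008/2⌋ = 8; lat ⌊7.85704/1⌋ = 7.
Subsquare (5′×2.5′, letters a–x): lon ⌊0.79008/0.0833333⌋ = 9 → j; lat ⌊0.85704/0.0416667⌋ = 20 → u.
Extended square (30″×15″, digits 0–9): lon ⌊0.04008/0.00833333⌋ = 4; lat ⌊0.02371/0.00416667⌋ = 5.

DO87ju45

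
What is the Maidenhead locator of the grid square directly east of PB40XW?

Longitude subsquare x = 23; +1 → 24, wraps to 0 = a, carry into square.
Longitude square 4; +1 → 5.
The latitude characters are unchanged.

PB50aw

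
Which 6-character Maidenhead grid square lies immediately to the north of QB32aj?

QB32ak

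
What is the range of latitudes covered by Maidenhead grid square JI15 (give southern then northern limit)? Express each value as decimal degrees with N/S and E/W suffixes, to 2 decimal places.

5.00° S, 4.00° S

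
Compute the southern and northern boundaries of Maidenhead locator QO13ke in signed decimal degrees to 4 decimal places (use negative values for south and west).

Field Q=16, O=14: +16·20° lon, +14·10° lat → SW at lon 140°, lat 50°.
Square 1, 3: +1·2° lon, +3·1° lat → SW at lon 142°, lat 53°.
Subsquare k=10, e=4: +10·0.0833333° lon, +4·0.0416667° lat → SW at lon 142.833°, lat 53.1667°.
Cell spans 0.0833333° lon × 0.0416667° lat.
south 53.1667, north 53.2083.

53.1667, 53.2083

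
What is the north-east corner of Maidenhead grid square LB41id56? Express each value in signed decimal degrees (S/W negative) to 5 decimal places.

-78.84583, 48.71667

Field L=11, B=1: +11·20° lon, +1·10° lat → SW at lon 40°, lat -80°.
Square 4, 1: +4·2° lon, +1·1° lat → SW at lon 48°, lat -79°.
Subsquare i=8, d=3: +8·0.0833333° lon, +3·0.0416667° lat → SW at lon 48.6667°, lat -78.875°.
Extended square 5, 6: +5·0.00833333° lon, +6·0.00416667° lat → SW at lon 48.7083°, lat -78.85°.
Cell spans 0.00833333° lon × 0.00416667° lat. NE corner is SW corner plus one full cell.
latitude -78.84583, longitude 48.71667.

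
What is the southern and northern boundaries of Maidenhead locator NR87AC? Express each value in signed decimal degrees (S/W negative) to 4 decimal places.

Field N=13, R=17: +13·20° lon, +17·10° lat → SW at lon 80°, lat 80°.
Square 8, 7: +8·2° lon, +7·1° lat → SW at lon 96°, lat 87°.
Subsquare a=0, c=2: +0·0.0833333° lon, +2·0.0416667° lat → SW at lon 96°, lat 87.0833°.
Cell spans 0.0833333° lon × 0.0416667° lat.
south 87.0833, north 87.1250.

87.0833, 87.1250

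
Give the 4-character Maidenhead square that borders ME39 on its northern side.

MF30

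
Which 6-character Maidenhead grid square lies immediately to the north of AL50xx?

AL51xa

Latitude subsquare x = 23; +1 → 24, wraps to 0 = a, carry into square.
Latitude square 0; +1 → 1.
The longitude characters are unchanged.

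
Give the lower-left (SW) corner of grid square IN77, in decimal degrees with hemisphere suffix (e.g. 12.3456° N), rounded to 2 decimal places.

47.00° N, 6.00° W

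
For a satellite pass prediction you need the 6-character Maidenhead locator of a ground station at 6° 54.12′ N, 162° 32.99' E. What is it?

RJ16gv

Add 180° to longitude and 90° to latitude: 342.5498, 96.9020.
Field: lon ⌊342.5498/20⌋ = 17 → R; lat ⌊96.9020/10⌋ = 9 → J.
Square: lon ⌊2.5498/2⌋ = 1; lat ⌊6.9020/1⌋ = 6.
Subsquare: lon ⌊0.5498/0.0833333⌋ = 6 → g; lat ⌊0.9020/0.0416667⌋ = 21 → v.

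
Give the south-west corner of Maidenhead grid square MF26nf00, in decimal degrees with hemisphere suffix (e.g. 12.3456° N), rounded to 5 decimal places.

Field M=12, F=5: +12·20° lon, +5·10° lat → SW at lon 60°, lat -40°.
Square 2, 6: +2·2° lon, +6·1° lat → SW at lon 64°, lat -34°.
Subsquare n=13, f=5: +13·0.0833333° lon, +5·0.0416667° lat → SW at lon 65.0833°, lat -33.7917°.
Extended square 0, 0: +0·0.00833333° lon, +0·0.00416667° lat → SW at lon 65.0833°, lat -33.7917°.
latitude 33.79167° S, longitude 65.08333° E.

33.79167° S, 65.08333° E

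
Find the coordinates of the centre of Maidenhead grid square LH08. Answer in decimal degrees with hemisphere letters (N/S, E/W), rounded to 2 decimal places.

11.50° S, 41.00° E

Field L=11, H=7: +11·20° lon, +7·10° lat → SW at lon 40°, lat -20°.
Square 0, 8: +0·2° lon, +8·1° lat → SW at lon 40°, lat -12°.
Cell spans 2° lon × 1° lat. Centre is SW corner plus half of each.
latitude 11.50° S, longitude 41.00° E.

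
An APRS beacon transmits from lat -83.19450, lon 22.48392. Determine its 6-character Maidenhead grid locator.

KA16ft

Offset from 180°W / 90°S: lon 202.4839°, lat 6.8055°.
Field (20°×10°, letters A–R): 202.4839/20 → 10 → K, 6.8055/10 → 0 → A; chars KA.
Square (2°×1°, digits 0–9): 2.4839/2 → 1, 6.8055/1 → 6; chars 16.
Subsquare (5′×2.5′, letters a–x): 0.4839/0.0833333 → 5 → f, 0.8055/0.0416667 → 19 → t; chars ft.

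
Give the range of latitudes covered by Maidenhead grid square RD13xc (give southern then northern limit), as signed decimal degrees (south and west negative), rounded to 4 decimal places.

Field R=17, D=3: +17·20° lon, +3·10° lat → SW at lon 160°, lat -60°.
Square 1, 3: +1·2° lon, +3·1° lat → SW at lon 162°, lat -57°.
Subsquare x=23, c=2: +23·0.0833333° lon, +2·0.0416667° lat → SW at lon 163.917°, lat -56.9167°.
Cell spans 0.0833333° lon × 0.0416667° lat.
south -56.9167, north -56.8750.

-56.9167, -56.8750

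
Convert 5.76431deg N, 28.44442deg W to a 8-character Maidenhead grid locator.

Offset from 180°W / 90°S: lon 151.55558°, lat 95.76431°.
Field (20°×10°, letters A–R): 151.55558/20 → 7 → H, 95.76431/10 → 9 → J; chars HJ.
Square (2°×1°, digits 0–9): 11.55558/2 → 5, 5.76431/1 → 5; chars 55.
Subsquare (5′×2.5′, letters a–x): 1.55558/0.0833333 → 18 → s, 0.76431/0.0416667 → 18 → s; chars ss.
Extended square (30″×15″, digits 0–9): 0.05558/0.00833333 → 6, 0.01431/0.00416667 → 3; chars 63.

HJ55ss63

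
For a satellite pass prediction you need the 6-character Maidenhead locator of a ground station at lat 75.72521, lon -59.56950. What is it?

Shift to the Maidenhead origin (180°W, 90°S): lon 120.4305, lat 165.7252.
Field: 120.4305/20 → 6 → G, 165.7252/10 → 16 → Q; chars GQ.
Square: 0.4305/2 → 0, 5.7252/1 → 5; chars 05.
Subsquare: 0.4305/0.0833333 → 5 → f, 0.7252/0.0416667 → 17 → r; chars fr.

GQ05fr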